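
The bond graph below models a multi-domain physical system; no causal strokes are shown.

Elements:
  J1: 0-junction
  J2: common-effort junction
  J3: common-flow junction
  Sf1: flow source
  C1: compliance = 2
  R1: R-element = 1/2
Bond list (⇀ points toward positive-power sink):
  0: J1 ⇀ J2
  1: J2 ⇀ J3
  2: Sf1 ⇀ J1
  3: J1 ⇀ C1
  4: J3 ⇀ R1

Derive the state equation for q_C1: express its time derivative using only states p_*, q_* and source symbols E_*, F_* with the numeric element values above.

b2 |Sf1  (Sf1 (Sf) sets flow on bond)
b3 |J1  (C1 integral (e out))
b0 |J2  (J1: bond 3 brought effort, rest push out)
b1 |J3  (common-e at J2 fixed by 0)
b4 |R1  (closing 1-jn rule on J3)

dq_C1/dt = F_Sf1 - q_C1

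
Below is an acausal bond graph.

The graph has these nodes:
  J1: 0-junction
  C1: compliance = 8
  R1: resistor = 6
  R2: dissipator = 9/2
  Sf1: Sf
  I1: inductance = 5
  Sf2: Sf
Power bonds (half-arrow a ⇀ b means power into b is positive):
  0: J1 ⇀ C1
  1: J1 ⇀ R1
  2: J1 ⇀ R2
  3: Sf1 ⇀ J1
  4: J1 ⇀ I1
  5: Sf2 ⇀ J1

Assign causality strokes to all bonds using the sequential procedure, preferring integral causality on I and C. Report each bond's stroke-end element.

bond 3 stroke at Sf1  (Sf1 (Sf) sets flow on bond)
bond 5 stroke at Sf2  (source Sf2 imposes f)
bond 0 stroke at J1  (C1: C, integral causality)
bond 1 stroke at R1  (0-jn J1 has e-setter on 0)
bond 2 stroke at R2  (common-e at J1 fixed by 0)
bond 4 stroke at I1  (J1: bond 0 brought effort, rest push out)

bond 0 |J1
bond 1 |R1
bond 2 |R2
bond 3 |Sf1
bond 4 |I1
bond 5 |Sf2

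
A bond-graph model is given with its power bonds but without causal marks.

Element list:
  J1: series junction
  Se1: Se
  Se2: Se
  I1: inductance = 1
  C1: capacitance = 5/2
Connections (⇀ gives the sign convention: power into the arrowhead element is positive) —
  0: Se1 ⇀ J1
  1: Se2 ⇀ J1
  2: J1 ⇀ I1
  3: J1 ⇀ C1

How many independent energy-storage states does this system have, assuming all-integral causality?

β0 |J1  (Se1 fixes effort; stroke away)
β1 |J1  (Se2 (Se) sets effort on bond)
β2 |I1  (I1 integral (f out))
β3 |J1  (1-jn J1 has f-setter on 2)

2  (C1, I1 all integral)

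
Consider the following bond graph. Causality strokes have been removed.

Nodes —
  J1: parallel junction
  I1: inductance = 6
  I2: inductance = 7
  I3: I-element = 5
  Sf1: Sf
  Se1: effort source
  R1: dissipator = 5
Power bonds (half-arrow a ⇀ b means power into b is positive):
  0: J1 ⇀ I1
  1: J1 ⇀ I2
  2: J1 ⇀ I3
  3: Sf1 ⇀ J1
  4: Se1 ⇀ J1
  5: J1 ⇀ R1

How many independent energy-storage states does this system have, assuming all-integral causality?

3  (I1, I2, I3 all integral)

b3 |Sf1  (Sf1: flow source, stroke at near end)
b4 |J1  (Se1: effort source, stroke at far end)
b0 |I1  (J1: bond 4 brought effort, rest push out)
b1 |I2  (common-e at J1 fixed by 4)
b2 |I3  (common-e at J1 fixed by 4)
b5 |R1  (0-jn J1 has e-setter on 4)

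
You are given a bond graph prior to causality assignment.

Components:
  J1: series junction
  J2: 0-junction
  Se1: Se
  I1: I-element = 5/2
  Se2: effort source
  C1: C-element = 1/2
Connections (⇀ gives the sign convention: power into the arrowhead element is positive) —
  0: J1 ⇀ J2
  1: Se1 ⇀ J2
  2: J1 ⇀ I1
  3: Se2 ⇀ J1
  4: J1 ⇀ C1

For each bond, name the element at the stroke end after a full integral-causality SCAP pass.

b0 stroke→J1
b1 stroke→J2
b2 stroke→I1
b3 stroke→J1
b4 stroke→J1

bond 1 stroke→J2  (Se1 fixes effort; stroke away)
bond 3 stroke→J1  (Se2 (Se) sets effort on bond)
bond 0 stroke→J1  (J2: bond 1 brought effort, rest push out)
bond 2 stroke→I1  (I1 integral (f out))
bond 4 stroke→J1  (J1: bond 2 brought flow, rest push out)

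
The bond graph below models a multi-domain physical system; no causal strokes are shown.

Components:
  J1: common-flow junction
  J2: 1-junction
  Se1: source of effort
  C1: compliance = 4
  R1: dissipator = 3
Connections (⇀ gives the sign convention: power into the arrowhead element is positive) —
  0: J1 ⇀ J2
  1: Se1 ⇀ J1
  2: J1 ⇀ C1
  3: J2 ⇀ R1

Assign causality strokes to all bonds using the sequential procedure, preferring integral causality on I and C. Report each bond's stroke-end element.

bond 1 |J1  (Se1: effort source, stroke at far end)
bond 2 |J1  (prefer integral on C1)
bond 0 |J2  (J1: last free bond brings flow in)
bond 3 |R1  (J2 needs exactly one f-in)

bond 0 |J2
bond 1 |J1
bond 2 |J1
bond 3 |R1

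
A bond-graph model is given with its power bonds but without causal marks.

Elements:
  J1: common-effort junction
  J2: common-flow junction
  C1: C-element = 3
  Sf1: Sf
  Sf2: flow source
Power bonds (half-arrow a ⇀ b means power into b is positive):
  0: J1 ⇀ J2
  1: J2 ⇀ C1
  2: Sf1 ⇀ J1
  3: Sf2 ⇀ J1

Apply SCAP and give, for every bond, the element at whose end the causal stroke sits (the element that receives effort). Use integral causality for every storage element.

bond 0 stroke at J1
bond 1 stroke at J2
bond 2 stroke at Sf1
bond 3 stroke at Sf2

b2 |Sf1  (Sf1 (Sf) sets flow on bond)
b3 |Sf2  (Sf2 fixes flow; stroke at Sf2)
b0 |J1  (J1 needs exactly one e-in)
b1 |J2  (J2 flow already set via bond 0)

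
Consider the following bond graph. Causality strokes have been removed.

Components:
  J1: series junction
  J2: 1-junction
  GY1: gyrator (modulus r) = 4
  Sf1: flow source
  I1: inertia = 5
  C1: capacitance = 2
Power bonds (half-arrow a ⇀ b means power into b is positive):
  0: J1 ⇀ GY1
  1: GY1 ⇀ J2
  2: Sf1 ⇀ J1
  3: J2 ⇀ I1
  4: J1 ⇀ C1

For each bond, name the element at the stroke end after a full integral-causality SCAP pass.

bond 2 →Sf1  (Sf1: flow source, stroke at near end)
bond 0 →J1  (J1: bond 2 brought flow, rest push out)
bond 4 →J1  (J1 flow already set via bond 2)
bond 1 →J2  (through GY1, causality inverts; strokes same side of GY1)
bond 3 →I1  (J2 needs exactly one f-in)

b0 stroke→J1
b1 stroke→J2
b2 stroke→Sf1
b3 stroke→I1
b4 stroke→J1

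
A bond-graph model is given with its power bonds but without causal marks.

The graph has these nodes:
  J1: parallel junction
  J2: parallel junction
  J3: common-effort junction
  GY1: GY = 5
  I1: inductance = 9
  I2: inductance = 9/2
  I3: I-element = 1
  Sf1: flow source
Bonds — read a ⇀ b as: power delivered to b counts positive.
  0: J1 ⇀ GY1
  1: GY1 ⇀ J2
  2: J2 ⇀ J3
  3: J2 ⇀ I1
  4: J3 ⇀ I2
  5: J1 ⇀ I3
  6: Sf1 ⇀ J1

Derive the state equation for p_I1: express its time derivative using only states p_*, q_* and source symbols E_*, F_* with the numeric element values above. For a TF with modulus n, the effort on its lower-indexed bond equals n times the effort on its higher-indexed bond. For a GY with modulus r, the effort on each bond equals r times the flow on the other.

#6 →Sf1  (Sf1 fixes flow; stroke at Sf1)
#3 →I1  (prefer integral on I1)
#4 →I2  (prefer integral on I2)
#2 →J3  (J3: last free bond brings effort in)
#1 →J2  (closing 0-jn rule on J2)
#0 →J1  (GY GY1: same side as bond 1)
#5 →I3  (common-e at J1 fixed by 0)

dp_I1/dt = 5*F_Sf1 - 5*p_I3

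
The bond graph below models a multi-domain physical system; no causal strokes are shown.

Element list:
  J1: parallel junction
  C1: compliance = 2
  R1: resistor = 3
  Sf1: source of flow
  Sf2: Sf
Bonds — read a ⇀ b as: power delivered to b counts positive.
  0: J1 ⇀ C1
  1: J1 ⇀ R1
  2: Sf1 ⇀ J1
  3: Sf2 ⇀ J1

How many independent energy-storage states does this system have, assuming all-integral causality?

β2 stroke→Sf1  (Sf1 (Sf) sets flow on bond)
β3 stroke→Sf2  (Sf2: flow source, stroke at near end)
β0 stroke→J1  (C1 outputs effort q/C1)
β1 stroke→R1  (J1 effort already set via bond 0)

1  (C1 all integral)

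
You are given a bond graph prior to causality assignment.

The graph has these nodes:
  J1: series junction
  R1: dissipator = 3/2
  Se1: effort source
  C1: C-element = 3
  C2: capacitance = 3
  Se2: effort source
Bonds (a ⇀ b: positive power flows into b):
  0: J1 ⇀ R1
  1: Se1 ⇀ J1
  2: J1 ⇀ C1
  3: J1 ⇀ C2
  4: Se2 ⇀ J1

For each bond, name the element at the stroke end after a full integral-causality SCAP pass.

b1 stroke→J1  (Se1 fixes effort; stroke away)
b4 stroke→J1  (source Se2 imposes e)
b2 stroke→J1  (C1: C, integral causality)
b3 stroke→J1  (C2 outputs effort q/C2)
b0 stroke→R1  (J1: last free bond brings flow in)

bond 0 |R1
bond 1 |J1
bond 2 |J1
bond 3 |J1
bond 4 |J1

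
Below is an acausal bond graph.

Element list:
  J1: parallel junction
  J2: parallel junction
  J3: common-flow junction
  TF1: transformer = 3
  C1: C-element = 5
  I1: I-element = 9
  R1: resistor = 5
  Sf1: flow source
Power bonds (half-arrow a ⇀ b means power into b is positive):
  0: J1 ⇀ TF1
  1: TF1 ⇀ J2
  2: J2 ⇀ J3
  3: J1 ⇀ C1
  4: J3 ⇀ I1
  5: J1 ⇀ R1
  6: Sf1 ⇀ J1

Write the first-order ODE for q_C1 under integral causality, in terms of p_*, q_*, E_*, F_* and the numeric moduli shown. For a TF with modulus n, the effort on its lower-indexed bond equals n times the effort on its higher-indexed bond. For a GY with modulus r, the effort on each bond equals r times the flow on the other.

β6 stroke→Sf1  (Sf1 fixes flow; stroke at Sf1)
β3 stroke→J1  (C1: C, integral causality)
β0 stroke→TF1  (J1 effort already set via bond 3)
β5 stroke→R1  (J1: bond 3 brought effort, rest push out)
β1 stroke→J2  (TF1 one-in-one-out from 0)
β2 stroke→J3  (J2 effort already set via bond 1)
β4 stroke→I1  (J3 needs exactly one f-in)

dq_C1/dt = F_Sf1 - p_I1/27 - q_C1/25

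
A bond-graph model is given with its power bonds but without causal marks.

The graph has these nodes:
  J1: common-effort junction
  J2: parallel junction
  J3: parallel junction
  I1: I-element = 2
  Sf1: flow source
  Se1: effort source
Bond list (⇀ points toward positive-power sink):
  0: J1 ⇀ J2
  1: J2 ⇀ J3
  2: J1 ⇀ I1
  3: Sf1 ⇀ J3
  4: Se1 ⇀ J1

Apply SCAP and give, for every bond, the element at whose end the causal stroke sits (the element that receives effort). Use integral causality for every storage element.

bond 3 stroke→Sf1  (Sf1: flow source, stroke at near end)
bond 4 stroke→J1  (Se1 fixes effort; stroke away)
bond 0 stroke→J2  (0-jn J1 has e-setter on 4)
bond 2 stroke→I1  (common-e at J1 fixed by 4)
bond 1 stroke→J3  (J2: bond 0 brought effort, rest push out)

bond 0 stroke at J2
bond 1 stroke at J3
bond 2 stroke at I1
bond 3 stroke at Sf1
bond 4 stroke at J1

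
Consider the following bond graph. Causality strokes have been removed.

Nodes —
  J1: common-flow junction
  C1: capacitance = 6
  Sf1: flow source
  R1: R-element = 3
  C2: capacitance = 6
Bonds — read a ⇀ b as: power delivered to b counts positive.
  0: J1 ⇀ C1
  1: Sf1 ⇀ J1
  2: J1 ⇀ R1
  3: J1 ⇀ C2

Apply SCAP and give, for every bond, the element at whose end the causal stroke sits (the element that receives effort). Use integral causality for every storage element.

#0 →J1
#1 →Sf1
#2 →J1
#3 →J1

#1 |Sf1  (Sf1 (Sf) sets flow on bond)
#0 |J1  (common-f at J1 fixed by 1)
#2 |J1  (common-f at J1 fixed by 1)
#3 |J1  (J1: bond 1 brought flow, rest push out)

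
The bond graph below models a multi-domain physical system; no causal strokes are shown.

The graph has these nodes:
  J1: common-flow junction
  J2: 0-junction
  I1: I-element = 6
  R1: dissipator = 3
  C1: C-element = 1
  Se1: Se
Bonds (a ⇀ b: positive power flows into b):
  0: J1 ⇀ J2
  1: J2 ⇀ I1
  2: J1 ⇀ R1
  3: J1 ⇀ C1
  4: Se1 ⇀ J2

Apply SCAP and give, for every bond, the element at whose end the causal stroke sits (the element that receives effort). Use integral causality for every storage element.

β4 stroke at J2  (Se1 fixes effort; stroke away)
β0 stroke at J1  (common-e at J2 fixed by 4)
β1 stroke at I1  (0-jn J2 has e-setter on 4)
β3 stroke at J1  (C1: C, integral causality)
β2 stroke at R1  (J1 needs exactly one f-in)

b0 stroke at J1
b1 stroke at I1
b2 stroke at R1
b3 stroke at J1
b4 stroke at J2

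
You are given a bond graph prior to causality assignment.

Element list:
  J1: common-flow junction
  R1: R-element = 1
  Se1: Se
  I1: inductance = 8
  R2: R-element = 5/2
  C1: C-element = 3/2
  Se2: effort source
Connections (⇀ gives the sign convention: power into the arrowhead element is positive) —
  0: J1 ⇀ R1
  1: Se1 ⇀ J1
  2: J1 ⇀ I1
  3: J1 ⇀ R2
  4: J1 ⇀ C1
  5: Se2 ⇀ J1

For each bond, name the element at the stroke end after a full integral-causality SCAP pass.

bond 1 stroke at J1  (source Se1 imposes e)
bond 5 stroke at J1  (Se2 fixes effort; stroke away)
bond 2 stroke at I1  (I1 outputs flow p/I1)
bond 0 stroke at J1  (common-f at J1 fixed by 2)
bond 3 stroke at J1  (1-jn J1 has f-setter on 2)
bond 4 stroke at J1  (J1 flow already set via bond 2)

bond 0 →J1
bond 1 →J1
bond 2 →I1
bond 3 →J1
bond 4 →J1
bond 5 →J1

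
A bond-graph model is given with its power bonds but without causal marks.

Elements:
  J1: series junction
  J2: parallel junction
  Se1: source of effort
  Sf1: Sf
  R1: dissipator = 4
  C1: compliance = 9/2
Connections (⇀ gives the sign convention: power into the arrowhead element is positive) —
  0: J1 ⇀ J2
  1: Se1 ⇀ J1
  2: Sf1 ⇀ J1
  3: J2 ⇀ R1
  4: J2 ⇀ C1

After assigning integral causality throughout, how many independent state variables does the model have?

#1 →J1  (Se1: effort source, stroke at far end)
#2 →Sf1  (Sf1 fixes flow; stroke at Sf1)
#0 →J1  (J1 flow already set via bond 2)
#4 →J2  (C1 integral (e out))
#3 →R1  (J2 effort already set via bond 4)

1  (C1 all integral)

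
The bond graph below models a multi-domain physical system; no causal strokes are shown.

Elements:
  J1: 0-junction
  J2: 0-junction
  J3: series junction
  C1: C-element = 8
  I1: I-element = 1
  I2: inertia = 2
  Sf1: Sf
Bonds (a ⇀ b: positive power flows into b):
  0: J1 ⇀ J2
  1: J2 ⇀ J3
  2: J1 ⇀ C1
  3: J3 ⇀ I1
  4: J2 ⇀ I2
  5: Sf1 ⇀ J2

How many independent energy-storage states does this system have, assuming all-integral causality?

β5 stroke at Sf1  (source Sf1 imposes f)
β2 stroke at J1  (C1 integral (e out))
β0 stroke at J2  (J1: bond 2 brought effort, rest push out)
β1 stroke at J3  (J2 effort already set via bond 0)
β4 stroke at I2  (J2: bond 0 brought effort, rest push out)
β3 stroke at I1  (J3: last free bond brings flow in)

3  (C1, I1, I2 all integral)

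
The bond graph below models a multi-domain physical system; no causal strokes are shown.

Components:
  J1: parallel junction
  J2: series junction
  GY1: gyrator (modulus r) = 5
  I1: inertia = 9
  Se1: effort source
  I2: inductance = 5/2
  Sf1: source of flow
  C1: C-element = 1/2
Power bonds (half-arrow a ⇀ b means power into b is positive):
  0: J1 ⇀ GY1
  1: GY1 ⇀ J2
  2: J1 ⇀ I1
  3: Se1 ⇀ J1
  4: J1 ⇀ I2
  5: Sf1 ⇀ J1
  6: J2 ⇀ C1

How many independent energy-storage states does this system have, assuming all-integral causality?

3  (C1, I1, I2 all integral)

b3 →J1  (source Se1 imposes e)
b5 →Sf1  (Sf1 fixes flow; stroke at Sf1)
b0 →GY1  (J1 effort already set via bond 3)
b2 →I1  (J1 effort already set via bond 3)
b4 →I2  (0-jn J1 has e-setter on 3)
b1 →GY1  (GY1: gyrator matches bond 0)
b6 →J2  (J2: bond 1 brought flow, rest push out)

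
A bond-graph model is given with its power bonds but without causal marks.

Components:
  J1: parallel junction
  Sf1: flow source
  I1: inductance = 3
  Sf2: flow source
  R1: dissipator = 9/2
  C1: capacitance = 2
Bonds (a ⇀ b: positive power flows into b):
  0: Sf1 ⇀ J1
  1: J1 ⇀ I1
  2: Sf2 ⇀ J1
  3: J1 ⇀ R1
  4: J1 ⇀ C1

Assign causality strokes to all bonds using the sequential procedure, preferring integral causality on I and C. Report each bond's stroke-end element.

b0 stroke at Sf1  (source Sf1 imposes f)
b2 stroke at Sf2  (Sf2: flow source, stroke at near end)
b1 stroke at I1  (prefer integral on I1)
b4 stroke at J1  (C1 outputs effort q/C1)
b3 stroke at R1  (J1 effort already set via bond 4)

β0 stroke at Sf1
β1 stroke at I1
β2 stroke at Sf2
β3 stroke at R1
β4 stroke at J1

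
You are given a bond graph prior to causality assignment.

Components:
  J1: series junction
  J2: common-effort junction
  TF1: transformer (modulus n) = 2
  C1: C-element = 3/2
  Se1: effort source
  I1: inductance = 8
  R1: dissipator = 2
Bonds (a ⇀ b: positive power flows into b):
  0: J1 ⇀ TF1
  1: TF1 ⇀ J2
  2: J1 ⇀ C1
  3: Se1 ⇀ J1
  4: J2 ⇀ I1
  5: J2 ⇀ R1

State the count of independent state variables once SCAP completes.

#3 stroke→J1  (Se1 (Se) sets effort on bond)
#2 stroke→J1  (C1 integral (e out))
#0 stroke→TF1  (J1 needs exactly one f-in)
#1 stroke→J2  (TF1 one-in-one-out from 0)
#4 stroke→I1  (0-jn J2 has e-setter on 1)
#5 stroke→R1  (0-jn J2 has e-setter on 1)

2  (C1, I1 all integral)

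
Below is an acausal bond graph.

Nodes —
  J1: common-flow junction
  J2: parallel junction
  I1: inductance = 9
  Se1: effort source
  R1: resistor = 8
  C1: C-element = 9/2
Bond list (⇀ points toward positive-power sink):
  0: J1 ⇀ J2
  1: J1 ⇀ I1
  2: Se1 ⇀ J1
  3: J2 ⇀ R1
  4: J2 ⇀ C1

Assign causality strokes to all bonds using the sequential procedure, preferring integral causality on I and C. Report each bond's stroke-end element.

b0 stroke at J1
b1 stroke at I1
b2 stroke at J1
b3 stroke at R1
b4 stroke at J2

β2 |J1  (Se1: effort source, stroke at far end)
β1 |I1  (I1 outputs flow p/I1)
β0 |J1  (1-jn J1 has f-setter on 1)
β4 |J2  (prefer integral on C1)
β3 |R1  (common-e at J2 fixed by 4)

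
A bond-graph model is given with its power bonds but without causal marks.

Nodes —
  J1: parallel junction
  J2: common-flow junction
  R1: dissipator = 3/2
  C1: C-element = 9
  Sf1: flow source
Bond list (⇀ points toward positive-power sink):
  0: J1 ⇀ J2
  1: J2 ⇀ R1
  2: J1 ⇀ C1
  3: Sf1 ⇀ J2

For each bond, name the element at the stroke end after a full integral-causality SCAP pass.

b0 →J2
b1 →J2
b2 →J1
b3 →Sf1

β3 stroke at Sf1  (Sf1 fixes flow; stroke at Sf1)
β0 stroke at J2  (1-jn J2 has f-setter on 3)
β1 stroke at J2  (1-jn J2 has f-setter on 3)
β2 stroke at J1  (closing 0-jn rule on J1)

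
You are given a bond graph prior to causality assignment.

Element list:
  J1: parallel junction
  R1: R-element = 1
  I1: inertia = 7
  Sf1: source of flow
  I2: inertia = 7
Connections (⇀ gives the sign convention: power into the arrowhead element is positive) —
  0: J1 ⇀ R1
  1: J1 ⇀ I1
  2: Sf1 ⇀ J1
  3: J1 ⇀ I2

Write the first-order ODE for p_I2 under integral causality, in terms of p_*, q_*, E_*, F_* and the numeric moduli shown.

dp_I2/dt = F_Sf1 - p_I1/7 - p_I2/7

β2 stroke at Sf1  (source Sf1 imposes f)
β1 stroke at I1  (prefer integral on I1)
β3 stroke at I2  (I2 outputs flow p/I2)
β0 stroke at J1  (J1 needs exactly one e-in)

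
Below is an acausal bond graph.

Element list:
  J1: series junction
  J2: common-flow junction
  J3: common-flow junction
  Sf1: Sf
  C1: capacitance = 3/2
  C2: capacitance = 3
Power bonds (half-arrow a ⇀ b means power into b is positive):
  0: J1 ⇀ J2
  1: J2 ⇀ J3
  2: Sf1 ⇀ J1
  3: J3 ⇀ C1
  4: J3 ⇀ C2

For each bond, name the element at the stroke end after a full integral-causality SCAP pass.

b0 stroke at J1
b1 stroke at J2
b2 stroke at Sf1
b3 stroke at J3
b4 stroke at J3

b2 stroke→Sf1  (Sf1 (Sf) sets flow on bond)
b0 stroke→J1  (J1 flow already set via bond 2)
b1 stroke→J2  (1-jn J2 has f-setter on 0)
b3 stroke→J3  (J3: bond 1 brought flow, rest push out)
b4 stroke→J3  (common-f at J3 fixed by 1)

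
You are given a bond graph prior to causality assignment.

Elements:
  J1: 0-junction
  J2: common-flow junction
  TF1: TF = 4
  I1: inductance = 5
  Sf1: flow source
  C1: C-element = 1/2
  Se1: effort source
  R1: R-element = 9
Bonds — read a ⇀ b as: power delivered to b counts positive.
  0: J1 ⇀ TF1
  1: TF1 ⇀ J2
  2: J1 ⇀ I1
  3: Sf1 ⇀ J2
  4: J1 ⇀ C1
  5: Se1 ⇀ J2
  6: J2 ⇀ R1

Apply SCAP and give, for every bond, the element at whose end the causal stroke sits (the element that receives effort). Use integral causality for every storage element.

#0 stroke→TF1
#1 stroke→J2
#2 stroke→I1
#3 stroke→Sf1
#4 stroke→J1
#5 stroke→J2
#6 stroke→J2

#3 stroke→Sf1  (Sf1 (Sf) sets flow on bond)
#5 stroke→J2  (Se1: effort source, stroke at far end)
#1 stroke→J2  (J2 flow already set via bond 3)
#6 stroke→J2  (1-jn J2 has f-setter on 3)
#0 stroke→TF1  (through TF1, causality passes straight; one stroke at TF1)
#2 stroke→I1  (prefer integral on I1)
#4 stroke→J1  (closing 0-jn rule on J1)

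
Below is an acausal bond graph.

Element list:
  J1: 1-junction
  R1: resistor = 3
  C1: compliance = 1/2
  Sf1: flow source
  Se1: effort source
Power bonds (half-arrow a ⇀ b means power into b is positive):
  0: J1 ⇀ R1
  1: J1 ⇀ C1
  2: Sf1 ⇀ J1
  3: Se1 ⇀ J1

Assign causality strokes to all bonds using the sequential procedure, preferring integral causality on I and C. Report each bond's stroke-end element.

bond 2 |Sf1  (Sf1 fixes flow; stroke at Sf1)
bond 3 |J1  (Se1: effort source, stroke at far end)
bond 0 |J1  (1-jn J1 has f-setter on 2)
bond 1 |J1  (common-f at J1 fixed by 2)

bond 0 →J1
bond 1 →J1
bond 2 →Sf1
bond 3 →J1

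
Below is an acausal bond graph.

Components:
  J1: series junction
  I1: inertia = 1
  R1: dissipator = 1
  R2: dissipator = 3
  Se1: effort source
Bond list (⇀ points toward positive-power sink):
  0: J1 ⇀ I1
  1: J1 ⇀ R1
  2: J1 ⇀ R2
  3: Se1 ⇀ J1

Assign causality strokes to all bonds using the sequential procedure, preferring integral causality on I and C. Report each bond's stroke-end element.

b0 |I1
b1 |J1
b2 |J1
b3 |J1

β3 |J1  (Se1: effort source, stroke at far end)
β0 |I1  (I1 integral (f out))
β1 |J1  (common-f at J1 fixed by 0)
β2 |J1  (J1: bond 0 brought flow, rest push out)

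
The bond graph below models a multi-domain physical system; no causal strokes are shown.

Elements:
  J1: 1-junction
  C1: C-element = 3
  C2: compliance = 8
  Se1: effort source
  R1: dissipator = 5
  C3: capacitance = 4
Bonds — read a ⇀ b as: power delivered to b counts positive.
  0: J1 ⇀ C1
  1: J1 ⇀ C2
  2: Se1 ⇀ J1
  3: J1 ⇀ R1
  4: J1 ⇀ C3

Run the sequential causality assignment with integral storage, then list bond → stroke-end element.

#2 stroke→J1  (Se1: effort source, stroke at far end)
#0 stroke→J1  (C1 outputs effort q/C1)
#1 stroke→J1  (C2 outputs effort q/C2)
#4 stroke→J1  (C3: C, integral causality)
#3 stroke→R1  (closing 1-jn rule on J1)

#0 →J1
#1 →J1
#2 →J1
#3 →R1
#4 →J1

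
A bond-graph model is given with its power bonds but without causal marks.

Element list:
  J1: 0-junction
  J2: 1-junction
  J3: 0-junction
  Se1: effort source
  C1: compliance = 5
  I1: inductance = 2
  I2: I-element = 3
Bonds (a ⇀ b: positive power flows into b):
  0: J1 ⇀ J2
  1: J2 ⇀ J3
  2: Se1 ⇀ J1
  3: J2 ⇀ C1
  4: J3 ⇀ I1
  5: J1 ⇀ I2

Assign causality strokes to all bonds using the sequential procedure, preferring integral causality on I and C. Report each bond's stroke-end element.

b0 stroke at J2
b1 stroke at J3
b2 stroke at J1
b3 stroke at J2
b4 stroke at I1
b5 stroke at I2

bond 2 →J1  (Se1: effort source, stroke at far end)
bond 0 →J2  (J1 effort already set via bond 2)
bond 5 →I2  (J1: bond 2 brought effort, rest push out)
bond 3 →J2  (C1: C, integral causality)
bond 1 →J3  (closing 1-jn rule on J2)
bond 4 →I1  (0-jn J3 has e-setter on 1)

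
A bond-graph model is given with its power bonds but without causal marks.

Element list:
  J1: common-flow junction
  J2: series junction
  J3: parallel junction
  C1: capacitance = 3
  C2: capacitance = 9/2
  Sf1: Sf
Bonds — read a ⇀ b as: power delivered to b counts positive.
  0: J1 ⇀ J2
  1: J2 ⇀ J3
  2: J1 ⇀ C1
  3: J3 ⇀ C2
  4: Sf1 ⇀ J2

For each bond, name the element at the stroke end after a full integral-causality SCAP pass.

b4 stroke at Sf1  (source Sf1 imposes f)
b0 stroke at J2  (common-f at J2 fixed by 4)
b1 stroke at J2  (1-jn J2 has f-setter on 4)
b3 stroke at J3  (J3: last free bond brings effort in)
b2 stroke at J1  (1-jn J1 has f-setter on 0)

bond 0 |J2
bond 1 |J2
bond 2 |J1
bond 3 |J3
bond 4 |Sf1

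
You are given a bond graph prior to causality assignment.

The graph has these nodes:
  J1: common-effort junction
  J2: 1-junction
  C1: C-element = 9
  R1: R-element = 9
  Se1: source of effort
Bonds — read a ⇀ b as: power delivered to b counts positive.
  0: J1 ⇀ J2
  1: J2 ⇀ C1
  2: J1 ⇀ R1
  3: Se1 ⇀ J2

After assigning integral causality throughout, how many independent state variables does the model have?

#3 |J2  (Se1: effort source, stroke at far end)
#1 |J2  (C1: C, integral causality)
#0 |J1  (J2: last free bond brings flow in)
#2 |R1  (common-e at J1 fixed by 0)

1  (C1 all integral)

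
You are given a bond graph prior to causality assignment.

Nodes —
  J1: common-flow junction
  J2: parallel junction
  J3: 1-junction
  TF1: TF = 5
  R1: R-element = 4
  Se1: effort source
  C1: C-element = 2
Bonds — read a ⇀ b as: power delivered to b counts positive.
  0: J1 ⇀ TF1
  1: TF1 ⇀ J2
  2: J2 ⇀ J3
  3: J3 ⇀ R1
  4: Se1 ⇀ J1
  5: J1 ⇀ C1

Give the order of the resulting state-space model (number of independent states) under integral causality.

1  (C1 all integral)

bond 4 →J1  (Se1: effort source, stroke at far end)
bond 5 →J1  (C1 integral (e out))
bond 0 →TF1  (J1 needs exactly one f-in)
bond 1 →J2  (TF TF1: opposite of bond 0)
bond 2 →J3  (common-e at J2 fixed by 1)
bond 3 →R1  (closing 1-jn rule on J3)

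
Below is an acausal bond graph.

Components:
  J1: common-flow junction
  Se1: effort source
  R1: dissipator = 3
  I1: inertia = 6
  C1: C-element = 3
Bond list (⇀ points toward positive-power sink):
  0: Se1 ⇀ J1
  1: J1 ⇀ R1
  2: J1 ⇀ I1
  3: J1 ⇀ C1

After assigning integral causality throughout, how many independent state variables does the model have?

bond 0 stroke→J1  (Se1 (Se) sets effort on bond)
bond 2 stroke→I1  (I1 outputs flow p/I1)
bond 1 stroke→J1  (J1 flow already set via bond 2)
bond 3 stroke→J1  (J1: bond 2 brought flow, rest push out)

2  (C1, I1 all integral)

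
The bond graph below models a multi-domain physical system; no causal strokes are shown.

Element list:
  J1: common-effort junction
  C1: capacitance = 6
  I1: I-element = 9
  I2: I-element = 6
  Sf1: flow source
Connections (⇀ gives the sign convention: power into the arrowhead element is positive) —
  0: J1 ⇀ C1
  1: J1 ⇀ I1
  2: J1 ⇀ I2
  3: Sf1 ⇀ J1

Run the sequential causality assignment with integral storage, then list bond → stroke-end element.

b3 |Sf1  (Sf1 (Sf) sets flow on bond)
b0 |J1  (C1 integral (e out))
b1 |I1  (J1: bond 0 brought effort, rest push out)
b2 |I2  (J1: bond 0 brought effort, rest push out)

bond 0 →J1
bond 1 →I1
bond 2 →I2
bond 3 →Sf1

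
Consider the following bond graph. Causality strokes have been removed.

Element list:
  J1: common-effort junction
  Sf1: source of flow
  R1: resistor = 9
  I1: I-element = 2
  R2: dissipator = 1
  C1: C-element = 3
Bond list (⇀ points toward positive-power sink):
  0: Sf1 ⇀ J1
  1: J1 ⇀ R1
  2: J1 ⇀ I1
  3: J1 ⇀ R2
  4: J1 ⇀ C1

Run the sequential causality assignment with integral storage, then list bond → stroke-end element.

bond 0 stroke→Sf1
bond 1 stroke→R1
bond 2 stroke→I1
bond 3 stroke→R2
bond 4 stroke→J1

bond 0 stroke→Sf1  (Sf1 fixes flow; stroke at Sf1)
bond 2 stroke→I1  (I1: I, integral causality)
bond 4 stroke→J1  (prefer integral on C1)
bond 1 stroke→R1  (0-jn J1 has e-setter on 4)
bond 3 stroke→R2  (common-e at J1 fixed by 4)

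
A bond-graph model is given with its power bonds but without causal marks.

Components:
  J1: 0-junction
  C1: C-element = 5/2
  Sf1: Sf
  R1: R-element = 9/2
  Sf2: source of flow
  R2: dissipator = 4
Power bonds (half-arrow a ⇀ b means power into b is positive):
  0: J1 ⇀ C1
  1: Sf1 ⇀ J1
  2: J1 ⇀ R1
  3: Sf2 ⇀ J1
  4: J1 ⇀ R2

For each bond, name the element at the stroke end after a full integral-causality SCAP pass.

β1 stroke→Sf1  (Sf1: flow source, stroke at near end)
β3 stroke→Sf2  (Sf2 fixes flow; stroke at Sf2)
β0 stroke→J1  (C1 integral (e out))
β2 stroke→R1  (J1 effort already set via bond 0)
β4 stroke→R2  (0-jn J1 has e-setter on 0)

b0 stroke→J1
b1 stroke→Sf1
b2 stroke→R1
b3 stroke→Sf2
b4 stroke→R2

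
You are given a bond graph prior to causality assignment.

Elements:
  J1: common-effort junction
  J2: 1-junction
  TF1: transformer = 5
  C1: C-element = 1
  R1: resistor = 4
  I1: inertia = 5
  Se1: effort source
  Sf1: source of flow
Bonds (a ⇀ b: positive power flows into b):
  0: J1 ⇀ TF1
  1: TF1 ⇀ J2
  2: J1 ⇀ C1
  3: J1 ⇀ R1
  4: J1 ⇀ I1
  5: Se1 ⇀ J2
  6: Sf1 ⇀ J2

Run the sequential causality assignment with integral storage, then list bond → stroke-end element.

b0 stroke at TF1
b1 stroke at J2
b2 stroke at J1
b3 stroke at R1
b4 stroke at I1
b5 stroke at J2
b6 stroke at Sf1

β5 →J2  (source Se1 imposes e)
β6 →Sf1  (Sf1 fixes flow; stroke at Sf1)
β1 →J2  (1-jn J2 has f-setter on 6)
β0 →TF1  (TF1: transformer flips bond 1)
β2 →J1  (prefer integral on C1)
β3 →R1  (J1: bond 2 brought effort, rest push out)
β4 →I1  (J1: bond 2 brought effort, rest push out)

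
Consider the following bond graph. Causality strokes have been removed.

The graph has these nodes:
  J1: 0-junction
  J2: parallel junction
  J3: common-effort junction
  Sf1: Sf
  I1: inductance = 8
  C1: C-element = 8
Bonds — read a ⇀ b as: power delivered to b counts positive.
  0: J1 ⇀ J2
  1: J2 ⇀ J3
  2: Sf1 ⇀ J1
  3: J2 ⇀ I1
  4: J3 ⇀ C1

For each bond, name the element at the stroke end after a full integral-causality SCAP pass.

b0 →J1
b1 →J2
b2 →Sf1
b3 →I1
b4 →J3

bond 2 stroke at Sf1  (Sf1: flow source, stroke at near end)
bond 0 stroke at J1  (closing 0-jn rule on J1)
bond 3 stroke at I1  (I1: I, integral causality)
bond 1 stroke at J2  (only one effort-in slot at J2)
bond 4 stroke at J3  (closing 0-jn rule on J3)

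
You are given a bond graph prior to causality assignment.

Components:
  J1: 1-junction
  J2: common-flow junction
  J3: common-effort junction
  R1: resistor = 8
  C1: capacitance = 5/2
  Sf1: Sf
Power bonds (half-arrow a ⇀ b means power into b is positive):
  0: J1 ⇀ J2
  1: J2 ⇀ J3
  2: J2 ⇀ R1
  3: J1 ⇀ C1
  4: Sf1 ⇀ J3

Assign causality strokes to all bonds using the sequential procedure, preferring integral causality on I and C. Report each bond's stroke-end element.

b0 |J2
b1 |J3
b2 |J2
b3 |J1
b4 |Sf1

bond 4 stroke→Sf1  (Sf1 (Sf) sets flow on bond)
bond 1 stroke→J3  (closing 0-jn rule on J3)
bond 0 stroke→J2  (common-f at J2 fixed by 1)
bond 2 stroke→J2  (1-jn J2 has f-setter on 1)
bond 3 stroke→J1  (J1: bond 0 brought flow, rest push out)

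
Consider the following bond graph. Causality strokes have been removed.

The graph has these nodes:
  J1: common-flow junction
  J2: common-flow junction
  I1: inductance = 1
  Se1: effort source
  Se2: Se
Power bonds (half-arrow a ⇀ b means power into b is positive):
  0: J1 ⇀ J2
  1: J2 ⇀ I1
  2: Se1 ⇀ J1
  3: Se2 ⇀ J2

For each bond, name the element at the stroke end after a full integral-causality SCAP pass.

β2 →J1  (Se1 (Se) sets effort on bond)
β3 →J2  (Se2 fixes effort; stroke away)
β0 →J2  (closing 1-jn rule on J1)
β1 →I1  (J2 needs exactly one f-in)

b0 →J2
b1 →I1
b2 →J1
b3 →J2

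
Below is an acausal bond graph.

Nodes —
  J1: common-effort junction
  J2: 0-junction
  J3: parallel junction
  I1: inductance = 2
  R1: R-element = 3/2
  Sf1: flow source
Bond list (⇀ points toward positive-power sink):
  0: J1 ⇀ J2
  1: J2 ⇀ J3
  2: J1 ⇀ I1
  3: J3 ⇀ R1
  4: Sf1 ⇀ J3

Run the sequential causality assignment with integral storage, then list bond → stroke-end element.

bond 4 stroke at Sf1  (Sf1 fixes flow; stroke at Sf1)
bond 2 stroke at I1  (I1: I, integral causality)
bond 0 stroke at J1  (J1: last free bond brings effort in)
bond 1 stroke at J2  (J2 needs exactly one e-in)
bond 3 stroke at J3  (only one effort-in slot at J3)

b0 stroke→J1
b1 stroke→J2
b2 stroke→I1
b3 stroke→J3
b4 stroke→Sf1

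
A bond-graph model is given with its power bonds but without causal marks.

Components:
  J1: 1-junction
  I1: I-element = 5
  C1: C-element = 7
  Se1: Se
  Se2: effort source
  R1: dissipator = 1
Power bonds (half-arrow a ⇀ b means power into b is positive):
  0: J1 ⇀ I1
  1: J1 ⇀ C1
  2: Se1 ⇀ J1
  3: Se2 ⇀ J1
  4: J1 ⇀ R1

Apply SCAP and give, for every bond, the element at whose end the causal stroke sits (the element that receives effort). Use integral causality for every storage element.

β2 →J1  (source Se1 imposes e)
β3 →J1  (source Se2 imposes e)
β0 →I1  (I1: I, integral causality)
β1 →J1  (common-f at J1 fixed by 0)
β4 →J1  (J1 flow already set via bond 0)

β0 stroke→I1
β1 stroke→J1
β2 stroke→J1
β3 stroke→J1
β4 stroke→J1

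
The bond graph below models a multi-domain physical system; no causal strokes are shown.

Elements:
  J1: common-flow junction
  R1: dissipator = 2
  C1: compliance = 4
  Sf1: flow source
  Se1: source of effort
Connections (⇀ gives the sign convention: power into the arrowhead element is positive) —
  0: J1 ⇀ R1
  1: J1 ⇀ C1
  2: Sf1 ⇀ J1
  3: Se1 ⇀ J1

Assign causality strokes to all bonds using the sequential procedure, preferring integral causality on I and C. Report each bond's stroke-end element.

bond 0 stroke at J1
bond 1 stroke at J1
bond 2 stroke at Sf1
bond 3 stroke at J1

β2 |Sf1  (Sf1: flow source, stroke at near end)
β3 |J1  (Se1 (Se) sets effort on bond)
β0 |J1  (common-f at J1 fixed by 2)
β1 |J1  (common-f at J1 fixed by 2)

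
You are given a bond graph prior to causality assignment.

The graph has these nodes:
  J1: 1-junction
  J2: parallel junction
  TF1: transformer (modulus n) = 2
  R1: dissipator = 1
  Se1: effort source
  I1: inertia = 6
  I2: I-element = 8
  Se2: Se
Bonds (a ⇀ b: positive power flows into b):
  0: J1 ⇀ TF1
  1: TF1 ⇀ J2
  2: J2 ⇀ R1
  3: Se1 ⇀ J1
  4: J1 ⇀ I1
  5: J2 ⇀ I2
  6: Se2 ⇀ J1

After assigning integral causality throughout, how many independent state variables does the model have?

2  (I1, I2 all integral)

bond 3 stroke at J1  (source Se1 imposes e)
bond 6 stroke at J1  (Se2: effort source, stroke at far end)
bond 4 stroke at I1  (I1 integral (f out))
bond 0 stroke at J1  (J1: bond 4 brought flow, rest push out)
bond 1 stroke at TF1  (through TF1, causality passes straight; one stroke at TF1)
bond 5 stroke at I2  (I2 integral (f out))
bond 2 stroke at J2  (only one effort-in slot at J2)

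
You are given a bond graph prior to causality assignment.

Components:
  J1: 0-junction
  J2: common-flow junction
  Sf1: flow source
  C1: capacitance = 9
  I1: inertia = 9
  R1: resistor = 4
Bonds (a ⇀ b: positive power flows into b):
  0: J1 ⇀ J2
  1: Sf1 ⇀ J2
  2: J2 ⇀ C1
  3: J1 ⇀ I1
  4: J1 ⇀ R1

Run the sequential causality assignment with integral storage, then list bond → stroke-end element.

bond 0 stroke→J2
bond 1 stroke→Sf1
bond 2 stroke→J2
bond 3 stroke→I1
bond 4 stroke→J1

b1 →Sf1  (source Sf1 imposes f)
b0 →J2  (common-f at J2 fixed by 1)
b2 →J2  (J2 flow already set via bond 1)
b3 →I1  (prefer integral on I1)
b4 →J1  (only one effort-in slot at J1)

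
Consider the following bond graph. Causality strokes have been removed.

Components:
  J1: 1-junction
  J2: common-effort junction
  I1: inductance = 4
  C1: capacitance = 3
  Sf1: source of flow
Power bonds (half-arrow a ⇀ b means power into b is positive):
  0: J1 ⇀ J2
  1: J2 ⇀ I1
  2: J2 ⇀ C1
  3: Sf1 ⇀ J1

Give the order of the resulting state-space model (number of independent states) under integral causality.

#3 →Sf1  (Sf1: flow source, stroke at near end)
#0 →J1  (1-jn J1 has f-setter on 3)
#1 →I1  (I1 integral (f out))
#2 →J2  (only one effort-in slot at J2)

2  (C1, I1 all integral)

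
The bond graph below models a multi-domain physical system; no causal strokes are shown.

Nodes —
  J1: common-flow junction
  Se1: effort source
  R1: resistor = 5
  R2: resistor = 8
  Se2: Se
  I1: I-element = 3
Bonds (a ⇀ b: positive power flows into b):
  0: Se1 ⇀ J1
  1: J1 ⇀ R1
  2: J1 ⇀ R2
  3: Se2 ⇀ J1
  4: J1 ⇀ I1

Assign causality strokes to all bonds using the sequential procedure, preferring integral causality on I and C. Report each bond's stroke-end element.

bond 0 |J1  (Se1 (Se) sets effort on bond)
bond 3 |J1  (Se2 fixes effort; stroke away)
bond 4 |I1  (I1 integral (f out))
bond 1 |J1  (1-jn J1 has f-setter on 4)
bond 2 |J1  (common-f at J1 fixed by 4)

b0 |J1
b1 |J1
b2 |J1
b3 |J1
b4 |I1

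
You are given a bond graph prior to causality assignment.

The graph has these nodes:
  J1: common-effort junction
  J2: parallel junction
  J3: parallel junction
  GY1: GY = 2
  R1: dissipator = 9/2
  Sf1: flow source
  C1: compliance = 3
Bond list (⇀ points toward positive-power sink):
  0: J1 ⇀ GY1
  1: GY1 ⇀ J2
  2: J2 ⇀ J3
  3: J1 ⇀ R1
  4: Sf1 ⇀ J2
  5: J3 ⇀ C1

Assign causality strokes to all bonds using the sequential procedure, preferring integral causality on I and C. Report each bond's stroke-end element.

β4 |Sf1  (Sf1 (Sf) sets flow on bond)
β5 |J3  (C1 outputs effort q/C1)
β2 |J2  (common-e at J3 fixed by 5)
β1 |GY1  (J2: bond 2 brought effort, rest push out)
β0 |GY1  (through GY1, causality inverts; strokes same side of GY1)
β3 |J1  (only one effort-in slot at J1)

b0 →GY1
b1 →GY1
b2 →J2
b3 →J1
b4 →Sf1
b5 →J3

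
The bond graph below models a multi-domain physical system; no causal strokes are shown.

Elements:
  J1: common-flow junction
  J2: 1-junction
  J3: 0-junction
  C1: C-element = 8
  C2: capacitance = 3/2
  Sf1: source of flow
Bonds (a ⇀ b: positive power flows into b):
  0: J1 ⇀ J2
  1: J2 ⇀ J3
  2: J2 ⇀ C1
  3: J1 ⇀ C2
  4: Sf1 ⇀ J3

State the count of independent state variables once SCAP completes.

2  (C1, C2 all integral)

bond 4 stroke at Sf1  (source Sf1 imposes f)
bond 1 stroke at J3  (only one effort-in slot at J3)
bond 0 stroke at J2  (J2 flow already set via bond 1)
bond 2 stroke at J2  (J2 flow already set via bond 1)
bond 3 stroke at J1  (J1: bond 0 brought flow, rest push out)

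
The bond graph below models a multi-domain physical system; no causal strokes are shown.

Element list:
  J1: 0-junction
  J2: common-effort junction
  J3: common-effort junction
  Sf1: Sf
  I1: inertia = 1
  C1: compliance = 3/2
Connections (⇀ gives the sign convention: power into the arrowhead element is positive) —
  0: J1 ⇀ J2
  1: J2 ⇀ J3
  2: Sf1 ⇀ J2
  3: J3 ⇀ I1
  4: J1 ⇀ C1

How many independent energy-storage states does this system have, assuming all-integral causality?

bond 2 →Sf1  (source Sf1 imposes f)
bond 3 →I1  (I1: I, integral causality)
bond 1 →J3  (only one effort-in slot at J3)
bond 0 →J2  (J2 needs exactly one e-in)
bond 4 →J1  (closing 0-jn rule on J1)

2  (C1, I1 all integral)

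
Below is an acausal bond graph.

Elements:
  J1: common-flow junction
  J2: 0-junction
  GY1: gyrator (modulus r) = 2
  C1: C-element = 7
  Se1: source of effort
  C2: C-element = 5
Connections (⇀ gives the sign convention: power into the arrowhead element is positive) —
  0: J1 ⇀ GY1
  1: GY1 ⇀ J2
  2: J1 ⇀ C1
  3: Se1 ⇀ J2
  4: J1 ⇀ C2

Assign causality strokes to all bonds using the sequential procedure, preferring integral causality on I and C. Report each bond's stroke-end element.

b0 |GY1
b1 |GY1
b2 |J1
b3 |J2
b4 |J1

β3 |J2  (Se1: effort source, stroke at far end)
β1 |GY1  (J2 effort already set via bond 3)
β0 |GY1  (through GY1, causality inverts; strokes same side of GY1)
β2 |J1  (1-jn J1 has f-setter on 0)
β4 |J1  (J1 flow already set via bond 0)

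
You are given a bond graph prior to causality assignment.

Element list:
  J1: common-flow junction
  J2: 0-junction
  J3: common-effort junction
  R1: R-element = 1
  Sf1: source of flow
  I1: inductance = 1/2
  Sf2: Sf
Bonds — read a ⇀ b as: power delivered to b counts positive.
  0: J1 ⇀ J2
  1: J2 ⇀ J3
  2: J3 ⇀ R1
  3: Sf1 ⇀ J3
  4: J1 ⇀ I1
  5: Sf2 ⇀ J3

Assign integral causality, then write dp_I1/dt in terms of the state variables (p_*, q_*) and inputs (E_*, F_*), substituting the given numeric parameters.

b3 →Sf1  (Sf1 fixes flow; stroke at Sf1)
b5 →Sf2  (Sf2: flow source, stroke at near end)
b4 →I1  (I1: I, integral causality)
b0 →J1  (1-jn J1 has f-setter on 4)
b1 →J2  (J2 needs exactly one e-in)
b2 →J3  (only one effort-in slot at J3)

dp_I1/dt = -F_Sf1 - F_Sf2 - 2*p_I1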